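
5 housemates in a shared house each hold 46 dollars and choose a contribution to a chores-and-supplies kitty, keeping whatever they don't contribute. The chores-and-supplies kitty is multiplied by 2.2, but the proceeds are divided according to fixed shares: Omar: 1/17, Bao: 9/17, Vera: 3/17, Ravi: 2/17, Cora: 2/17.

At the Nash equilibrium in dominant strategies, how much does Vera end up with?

63.86 dollars

A player with share s gets back 2.2·s per unit contributed, so full contribution is dominant for anyone with s > 1/2.2 = 0.4545 and zero contribution is dominant for anyone below.
The only share above 0.4545 is Bao's 9/17, contributing 46; the remaining 4 contribute 0. Total contributed: 46.
Vera keeps 46 and receives 2.2 × 46 × 3/17 = 17.86 from the chores-and-supplies kitty, for a payoff of 63.86.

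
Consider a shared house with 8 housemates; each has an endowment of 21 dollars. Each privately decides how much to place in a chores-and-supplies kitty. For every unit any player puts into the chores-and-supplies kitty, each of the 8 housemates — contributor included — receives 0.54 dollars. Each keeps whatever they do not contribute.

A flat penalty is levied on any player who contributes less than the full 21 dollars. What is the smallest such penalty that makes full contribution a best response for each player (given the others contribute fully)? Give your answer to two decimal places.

Given the others contribute fully, the best deviation is to contribute 0 (any partial contribution still incurs the fine and gives up units whose private return 0.54 is below 1).
Deviating from 21 to 0 saves 21 dollars but forfeits the deviator's share of the drop in the chores-and-supplies kitty: 0.54 × 21 = 11.34.
So the deviation gain is 21 − 11.34 = 9.66, and the fine must be at least 9.66 dollars to wipe it out.

9.66 dollars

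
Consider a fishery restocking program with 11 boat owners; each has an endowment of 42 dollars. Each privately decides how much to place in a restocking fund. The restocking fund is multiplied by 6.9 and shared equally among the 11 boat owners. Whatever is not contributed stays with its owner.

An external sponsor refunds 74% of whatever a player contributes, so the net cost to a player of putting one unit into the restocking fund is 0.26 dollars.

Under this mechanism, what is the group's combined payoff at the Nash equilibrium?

With the mechanism, a contributed unit returns (6.9/11) / 0.26 = 2.4126 per unit of net cost to the contributor — now above 1 — so contributing fully is weakly dominant for every player.
At the Nash equilibrium everyone contributes 42. Group total payoff = 11 × (42 × 0.74 + 6.9 × 42) = 3529.68.

3529.68 dollars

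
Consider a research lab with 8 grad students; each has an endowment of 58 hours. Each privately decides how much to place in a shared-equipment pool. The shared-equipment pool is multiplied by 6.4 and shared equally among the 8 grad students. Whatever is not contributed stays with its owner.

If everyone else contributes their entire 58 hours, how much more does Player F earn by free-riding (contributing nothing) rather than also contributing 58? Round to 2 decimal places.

11.60 hours

Switching from a contribution of 58 to 0 lets Player F keep an extra 58 hours, but lowers the shared-equipment pool by 58, which costs Player F their own share of that drop: 6.4/8 × 58 = 46.40.
Net gain = 58 − 46.40 = 11.60. The private return per contributed unit (0.8000) is below 1, so free-riding is indeed the best response regardless of what the others do.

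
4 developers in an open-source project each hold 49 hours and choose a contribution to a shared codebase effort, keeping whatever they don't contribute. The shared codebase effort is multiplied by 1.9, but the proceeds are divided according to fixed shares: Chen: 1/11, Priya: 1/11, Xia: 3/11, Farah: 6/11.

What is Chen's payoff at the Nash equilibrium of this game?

57.46 hours

Player j's private return per contributed unit is 1.9 × (j's share). Contributing is weakly dominant for j when that share is at least 1/1.9 = 0.5263, and contributing 0 is dominant otherwise.
Farah alone (share 6/11) is above the threshold, contributing 49; the remaining 3 contribute 0. Total contributed: 49.
Chen keeps 49 and receives 1.9 × 49 × 1/11 = 8.46 from the shared codebase effort, for a payoff of 57.46.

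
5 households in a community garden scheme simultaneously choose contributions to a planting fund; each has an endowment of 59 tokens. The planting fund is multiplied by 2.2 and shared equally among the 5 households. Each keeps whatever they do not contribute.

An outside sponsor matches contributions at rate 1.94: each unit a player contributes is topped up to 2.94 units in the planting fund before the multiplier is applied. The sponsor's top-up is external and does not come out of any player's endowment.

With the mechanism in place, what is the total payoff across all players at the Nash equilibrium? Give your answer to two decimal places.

1908.06 tokens

With the mechanism, a contributed unit returns 2.2 × 2.94 / 5 = 1.2936 per unit of net cost to the contributor — now above 1 — so contributing fully is weakly dominant for every player.
So the Nash equilibrium is full contribution by all 5; the group earns 2.2 × 2.94 × 295 = 1908.06.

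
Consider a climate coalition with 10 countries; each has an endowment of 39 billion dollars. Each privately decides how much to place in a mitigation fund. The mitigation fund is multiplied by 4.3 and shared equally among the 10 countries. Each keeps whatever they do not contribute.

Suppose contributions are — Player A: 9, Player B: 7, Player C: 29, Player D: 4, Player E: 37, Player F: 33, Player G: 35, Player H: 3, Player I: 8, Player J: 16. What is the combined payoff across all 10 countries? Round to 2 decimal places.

987.30 billion dollars

Total contributed: 9 + 7 + 29 + 4 + 37 + 33 + 35 + 3 + 8 + 16 = 181; total kept: 10 × 39 − 181 = 209.
The mitigation fund pays out 4.3 × 181 = 778.30 in aggregate.
Group total = 209 + 778.30 = 987.30.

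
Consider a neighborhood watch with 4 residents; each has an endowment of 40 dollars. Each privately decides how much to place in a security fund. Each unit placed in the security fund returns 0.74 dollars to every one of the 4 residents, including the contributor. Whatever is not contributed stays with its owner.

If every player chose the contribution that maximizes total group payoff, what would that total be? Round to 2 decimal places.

Each contributed unit returns 2.960 to the group as a whole (0.74 to each of 4 players), which exceeds 1, so the social optimum is full contribution: group total = 2.960 × 160 = 473.60.

473.60 dollars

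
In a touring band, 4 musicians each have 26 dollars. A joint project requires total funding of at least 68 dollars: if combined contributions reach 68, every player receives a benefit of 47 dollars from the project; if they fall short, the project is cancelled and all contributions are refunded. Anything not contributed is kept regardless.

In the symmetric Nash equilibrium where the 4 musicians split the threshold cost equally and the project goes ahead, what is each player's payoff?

56 dollars

Equal share of the threshold: 68/4 = 17.
At this profile no one gains by cutting their contribution: any cut drops the total below 68, the project is cancelled, contributions are refunded, and the deviator ends with 26, which is less than 26 − 17 + 47 = 56. Contributing more than 17 just wastes the excess. So contributing exactly 17 is a best response.
Each player's payoff: 26 − 17 + 47 = 56.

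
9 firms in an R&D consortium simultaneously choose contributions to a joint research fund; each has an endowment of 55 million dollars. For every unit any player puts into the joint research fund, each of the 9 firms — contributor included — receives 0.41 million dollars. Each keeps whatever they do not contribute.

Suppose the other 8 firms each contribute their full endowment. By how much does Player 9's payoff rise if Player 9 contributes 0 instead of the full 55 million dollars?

32.45 million dollars

Switching from a contribution of 55 to 0 lets Player 9 keep an extra 55 million dollars, but lowers the joint research fund by 55, which costs Player 9 their own share of that drop: 0.41 × 55 = 22.55.
Net gain = 55 − 22.55 = 32.45. The private return per contributed unit (0.41) is below 1, so free-riding is indeed the best response regardless of what the others do.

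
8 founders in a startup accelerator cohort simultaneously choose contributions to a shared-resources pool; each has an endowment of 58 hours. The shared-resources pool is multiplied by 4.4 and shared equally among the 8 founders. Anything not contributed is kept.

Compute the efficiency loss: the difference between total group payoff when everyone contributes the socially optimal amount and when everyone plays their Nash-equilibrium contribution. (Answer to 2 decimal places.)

1577.60 hours

Each contributed unit returns 4.4/8 = 0.5500 to its contributor — below 1 — so contributing 0 is dominant for every player. At the Nash equilibrium everyone keeps their 58, and the group total is 8 × 58 = 464.
Each contributed unit returns 4.400 to the group as a whole (0.5500 to each of 8 players), which exceeds 1, so the social optimum is full contribution: group total = 4.400 × 464 = 2041.60.
Efficiency loss = 2041.60 − 464 = 1577.60.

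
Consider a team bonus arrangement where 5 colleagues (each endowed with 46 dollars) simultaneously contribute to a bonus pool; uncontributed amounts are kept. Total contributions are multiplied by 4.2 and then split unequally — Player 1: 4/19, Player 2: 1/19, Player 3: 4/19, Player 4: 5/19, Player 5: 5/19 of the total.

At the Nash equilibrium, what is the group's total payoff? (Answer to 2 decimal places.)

524.40 dollars

A player with share s gets back 4.2·s per unit contributed, so full contribution is dominant for anyone with s > 1/4.2 = 0.2381 and zero contribution is dominant for anyone below.
Player 4 and Player 5 are above the threshold, contributing 46 each; the remaining 3 contribute 0. Total contributed: 92.
The bonus pool pays out 4.2 × 92 = 386.40 in total (split across the unequal shares, but the aggregate is all that matters for the group sum).
The 3 free-riders keep 46 each, adding 138. Group total = 138 + 386.40 = 524.40.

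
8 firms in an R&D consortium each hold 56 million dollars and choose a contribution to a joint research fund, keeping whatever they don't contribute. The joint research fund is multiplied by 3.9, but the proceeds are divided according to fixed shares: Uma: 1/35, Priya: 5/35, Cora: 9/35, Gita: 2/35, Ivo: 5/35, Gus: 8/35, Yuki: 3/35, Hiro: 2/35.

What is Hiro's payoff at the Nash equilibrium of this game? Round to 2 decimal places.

68.48 million dollars

A player with share s gets back 3.9·s per unit contributed, so full contribution is dominant for anyone with s > 1/3.9 = 0.2564 and zero contribution is dominant for anyone below.
The only share above 0.2564 is Cora's 9/35, contributing 56; the remaining 7 contribute 0. Total contributed: 56.
Hiro keeps 56 and receives 3.9 × 56 × 2/35 = 12.48 from the joint research fund, for a payoff of 68.48.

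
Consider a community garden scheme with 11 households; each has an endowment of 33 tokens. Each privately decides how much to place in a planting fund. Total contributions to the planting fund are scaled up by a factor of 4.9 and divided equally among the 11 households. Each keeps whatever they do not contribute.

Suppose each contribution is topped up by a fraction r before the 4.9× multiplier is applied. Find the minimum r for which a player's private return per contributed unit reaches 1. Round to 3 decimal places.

1.245

With matching at rate r, one contributed unit becomes (1 + r) in the planting fund and returns 4.9 × (1 + r) / 11 to the contributor.
Setting this equal to 1: 1 + r = 11/4.9 = 2.2449.
So the minimum matching rate is r = 2.2449 − 1 = 1.245.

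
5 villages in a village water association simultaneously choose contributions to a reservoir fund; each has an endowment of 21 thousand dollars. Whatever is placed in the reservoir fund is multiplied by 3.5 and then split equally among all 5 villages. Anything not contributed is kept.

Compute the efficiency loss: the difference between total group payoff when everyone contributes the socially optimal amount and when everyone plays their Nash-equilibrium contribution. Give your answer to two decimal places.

262.50 thousand dollars

Each contributed unit returns 3.5/5 = 0.7000 to its contributor — below 1 — so contributing 0 is dominant for every player. At the Nash equilibrium everyone keeps their 21, and the group total is 5 × 21 = 105.
Each contributed unit returns 3.500 to the group as a whole (0.7000 to each of 5 players), which exceeds 1, so the social optimum is full contribution: group total = 3.500 × 105 = 367.50.
Efficiency loss = 367.50 − 105 = 262.50.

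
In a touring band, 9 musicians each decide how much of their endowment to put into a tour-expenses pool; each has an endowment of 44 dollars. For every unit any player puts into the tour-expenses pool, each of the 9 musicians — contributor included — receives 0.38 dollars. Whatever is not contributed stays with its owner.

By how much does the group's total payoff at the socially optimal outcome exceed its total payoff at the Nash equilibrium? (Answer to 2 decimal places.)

958.32 dollars

The private return per contributed unit is 0.38 < 1, so contributing 0 is dominant for every player. At the Nash equilibrium everyone keeps their 44, and the group total is 9 × 44 = 396.
Each contributed unit returns 3.420 to the group as a whole (0.38 to each of 9 players), which exceeds 1, so the social optimum is full contribution: group total = 3.420 × 396 = 1354.32.
Efficiency loss = 1354.32 − 396 = 958.32.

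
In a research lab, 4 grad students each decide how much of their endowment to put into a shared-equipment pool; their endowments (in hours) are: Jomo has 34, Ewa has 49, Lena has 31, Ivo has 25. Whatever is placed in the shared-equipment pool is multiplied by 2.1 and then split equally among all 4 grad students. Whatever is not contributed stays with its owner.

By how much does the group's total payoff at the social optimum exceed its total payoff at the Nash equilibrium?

The private return per contributed unit is 2.1/4 = 0.5250 < 1 for every player regardless of endowment, so the Nash equilibrium is zero contribution and the group total is Σ E_j = 34 + 49 + 31 + 25 = 139.
Each contributed unit returns 2.100 to the group, so the social optimum is full contribution by everyone: group total = 2.100 × 139 = 291.90.
Efficiency loss = (2.100 − 1) × 139 = 152.90.

152.90 hours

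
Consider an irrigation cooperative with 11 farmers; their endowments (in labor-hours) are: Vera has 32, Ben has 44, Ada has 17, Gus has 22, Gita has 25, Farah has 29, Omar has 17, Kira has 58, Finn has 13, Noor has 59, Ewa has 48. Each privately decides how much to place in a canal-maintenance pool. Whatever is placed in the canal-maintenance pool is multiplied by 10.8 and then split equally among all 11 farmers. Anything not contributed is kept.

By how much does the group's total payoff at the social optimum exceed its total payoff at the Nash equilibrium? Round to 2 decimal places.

3567.20 labor-hours

The private return per contributed unit is 10.8/11 = 0.9818 < 1 for every player regardless of endowment, so the Nash equilibrium is zero contribution and the group total is Σ E_j = 32 + 44 + 17 + 22 + 25 + 29 + 17 + 58 + 13 + 59 + 48 = 364.
Each contributed unit returns 10.800 to the group, so the social optimum is full contribution by everyone: group total = 10.800 × 364 = 3931.20.
Efficiency loss = (10.800 − 1) × 364 = 3567.20.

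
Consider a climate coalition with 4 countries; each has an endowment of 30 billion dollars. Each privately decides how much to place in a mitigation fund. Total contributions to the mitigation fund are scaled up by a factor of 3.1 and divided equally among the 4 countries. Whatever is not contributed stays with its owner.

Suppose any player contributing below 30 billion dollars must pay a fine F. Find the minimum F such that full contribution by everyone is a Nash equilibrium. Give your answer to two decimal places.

Given the others contribute fully, the best deviation is to contribute 0 (any partial contribution still incurs the fine and gives up units whose private return 0.7750 is below 1).
Deviating from 30 to 0 saves 30 billion dollars but forfeits the deviator's share of the drop in the mitigation fund: 3.1/4 × 30 = 23.25.
So the deviation gain is 30 − 23.25 = 6.75, and the fine must be at least 6.75 billion dollars to wipe it out.

6.75 billion dollars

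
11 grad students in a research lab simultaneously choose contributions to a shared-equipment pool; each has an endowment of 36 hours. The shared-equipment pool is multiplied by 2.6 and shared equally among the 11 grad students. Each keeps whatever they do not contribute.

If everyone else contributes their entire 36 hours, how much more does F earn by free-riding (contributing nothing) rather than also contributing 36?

27.49 hours

Switching from a contribution of 36 to 0 lets F keep an extra 36 hours, but lowers the shared-equipment pool by 36, which costs F their own share of that drop: 2.6/11 × 36 = 8.51.
Net gain = 36 − 8.51 = 27.49. The private return per contributed unit (0.2364) is below 1, so free-riding is indeed the best response regardless of what the others do.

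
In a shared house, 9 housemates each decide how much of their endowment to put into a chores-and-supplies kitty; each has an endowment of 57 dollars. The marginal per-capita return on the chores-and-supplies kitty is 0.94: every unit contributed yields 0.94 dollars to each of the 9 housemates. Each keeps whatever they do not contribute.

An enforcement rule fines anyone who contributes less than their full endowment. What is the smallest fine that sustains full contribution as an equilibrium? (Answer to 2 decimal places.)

3.42 dollars

Given the others contribute fully, the best deviation is to contribute 0 (any partial contribution still incurs the fine and gives up units whose private return 0.94 is below 1).
Deviating from 57 to 0 saves 57 dollars but forfeits the deviator's share of the drop in the chores-and-supplies kitty: 0.94 × 57 = 53.58.
So the deviation gain is 57 − 53.58 = 3.42, and the fine must be at least 3.42 dollars to wipe it out.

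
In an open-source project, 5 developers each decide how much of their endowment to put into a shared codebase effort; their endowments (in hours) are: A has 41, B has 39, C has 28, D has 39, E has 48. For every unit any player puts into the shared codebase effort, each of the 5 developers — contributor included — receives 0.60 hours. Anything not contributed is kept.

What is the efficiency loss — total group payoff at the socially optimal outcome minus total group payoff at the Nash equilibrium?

390.00 hours

The private return per contributed unit is 0.60 < 1 for everyone, so the Nash equilibrium is zero contribution and the group total is Σ E_j = 41 + 39 + 28 + 39 + 48 = 195.
Each contributed unit returns 3.000 to the group, so the social optimum is full contribution by everyone: group total = 3.000 × 195 = 585.00.
Efficiency loss = (3.000 − 1) × 195 = 390.00.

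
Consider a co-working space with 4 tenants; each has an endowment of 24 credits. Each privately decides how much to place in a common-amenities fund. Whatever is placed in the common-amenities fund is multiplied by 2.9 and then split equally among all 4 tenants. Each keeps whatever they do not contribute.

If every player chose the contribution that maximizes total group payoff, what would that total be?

Each contributed unit returns 2.900 to the group as a whole (0.7250 to each of 4 players), which exceeds 1, so the social optimum is full contribution: group total = 2.900 × 96 = 278.40.

278.40 credits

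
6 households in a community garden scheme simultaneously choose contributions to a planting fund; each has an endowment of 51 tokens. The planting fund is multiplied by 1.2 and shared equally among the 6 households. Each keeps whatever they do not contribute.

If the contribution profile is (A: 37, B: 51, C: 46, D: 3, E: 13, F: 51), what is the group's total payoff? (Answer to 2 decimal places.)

Total contributed: 37 + 51 + 46 + 3 + 13 + 51 = 201; total kept: 6 × 51 − 201 = 105.
The planting fund pays out 1.2 × 201 = 241.20 in aggregate.
Group total = 105 + 241.20 = 346.20.

346.20 tokens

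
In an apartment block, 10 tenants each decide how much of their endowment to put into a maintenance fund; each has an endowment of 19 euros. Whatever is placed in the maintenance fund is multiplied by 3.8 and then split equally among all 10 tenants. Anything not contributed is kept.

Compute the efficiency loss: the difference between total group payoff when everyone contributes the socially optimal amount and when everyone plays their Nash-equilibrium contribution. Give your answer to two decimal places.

532.00 euros

Each contributed unit returns 3.8/10 = 0.3800 to its contributor — below 1 — so contributing 0 is dominant for every player. At the Nash equilibrium everyone keeps their 19, and the group total is 10 × 19 = 190.
Each contributed unit returns 3.800 to the group as a whole (0.3800 to each of 10 players), which exceeds 1, so the social optimum is full contribution: group total = 3.800 × 190 = 722.00.
Efficiency loss = 722.00 − 190 = 532.00.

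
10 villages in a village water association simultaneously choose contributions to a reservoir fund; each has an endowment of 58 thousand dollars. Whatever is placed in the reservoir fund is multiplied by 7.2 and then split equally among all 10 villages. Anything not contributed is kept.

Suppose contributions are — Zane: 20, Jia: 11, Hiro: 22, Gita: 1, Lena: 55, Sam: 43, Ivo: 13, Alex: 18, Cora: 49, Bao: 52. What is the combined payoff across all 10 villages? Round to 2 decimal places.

Total contributed: 20 + 11 + 22 + 1 + 55 + 43 + 13 + 18 + 49 + 52 = 284; total kept: 10 × 58 − 284 = 296.
The reservoir fund pays out 7.2 × 284 = 2044.80 in aggregate.
Group total = 296 + 2044.80 = 2340.80.

2340.80 thousand dollars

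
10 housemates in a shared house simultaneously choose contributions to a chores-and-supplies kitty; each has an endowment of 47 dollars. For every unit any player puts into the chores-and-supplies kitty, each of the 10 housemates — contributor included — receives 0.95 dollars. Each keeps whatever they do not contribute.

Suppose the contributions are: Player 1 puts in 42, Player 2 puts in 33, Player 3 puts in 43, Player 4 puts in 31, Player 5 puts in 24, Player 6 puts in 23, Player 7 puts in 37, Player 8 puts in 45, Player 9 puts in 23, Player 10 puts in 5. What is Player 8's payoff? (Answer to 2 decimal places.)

Total contributed: 42 + 33 + 43 + 31 + 24 + 23 + 37 + 45 + 23 + 5 = 306.
Each receives 0.95 × 306 = 290.70 from the chores-and-supplies kitty.
Player 8 keeps 47 − 45 = 2, so Player 8's payoff is 2 + 290.70 = 292.70.

292.70 dollars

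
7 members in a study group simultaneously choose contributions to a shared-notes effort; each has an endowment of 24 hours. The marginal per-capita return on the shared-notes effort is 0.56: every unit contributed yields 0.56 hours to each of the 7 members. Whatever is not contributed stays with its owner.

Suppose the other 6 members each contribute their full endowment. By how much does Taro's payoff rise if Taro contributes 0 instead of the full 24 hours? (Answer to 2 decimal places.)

Switching from a contribution of 24 to 0 lets Taro keep an extra 24 hours, but lowers the shared-notes effort by 24, which costs Taro their own share of that drop: 0.56 × 24 = 13.44.
Net gain = 24 − 13.44 = 10.56. The private return per contributed unit (0.56) is below 1, so free-riding is indeed the best response regardless of what the others do.

10.56 hours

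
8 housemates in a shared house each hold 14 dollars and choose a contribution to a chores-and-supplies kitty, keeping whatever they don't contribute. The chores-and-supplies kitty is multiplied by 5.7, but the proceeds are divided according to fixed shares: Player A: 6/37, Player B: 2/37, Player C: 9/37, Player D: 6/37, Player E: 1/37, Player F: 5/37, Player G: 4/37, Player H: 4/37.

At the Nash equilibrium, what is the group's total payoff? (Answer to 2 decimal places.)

177.80 dollars

A player with share s gets back 5.7·s per unit contributed, so full contribution is dominant for anyone with s > 1/5.7 = 0.1754 and zero contribution is dominant for anyone below.
Player C alone (share 9/37) is above the threshold, contributing 14; the remaining 7 contribute 0. Total contributed: 14.
The chores-and-supplies kitty pays out 5.7 × 14 = 79.80 in total (split across the unequal shares, but the aggregate is all that matters for the group sum).
The 7 free-riders keep 14 each, adding 98. Group total = 98 + 79.80 = 177.80.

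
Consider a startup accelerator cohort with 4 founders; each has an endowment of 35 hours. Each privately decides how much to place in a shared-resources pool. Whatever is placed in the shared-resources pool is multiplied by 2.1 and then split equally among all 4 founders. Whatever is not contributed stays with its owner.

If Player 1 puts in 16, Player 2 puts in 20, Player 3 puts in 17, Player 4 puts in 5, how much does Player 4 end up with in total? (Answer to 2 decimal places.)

Total contributed: 16 + 20 + 17 + 5 = 58.
Each receives 2.1 × 58 / 4 = 30.45 from the shared-resources pool.
Player 4 keeps 35 − 5 = 30, so Player 4's payoff is 30 + 30.45 = 60.45.

60.45 hours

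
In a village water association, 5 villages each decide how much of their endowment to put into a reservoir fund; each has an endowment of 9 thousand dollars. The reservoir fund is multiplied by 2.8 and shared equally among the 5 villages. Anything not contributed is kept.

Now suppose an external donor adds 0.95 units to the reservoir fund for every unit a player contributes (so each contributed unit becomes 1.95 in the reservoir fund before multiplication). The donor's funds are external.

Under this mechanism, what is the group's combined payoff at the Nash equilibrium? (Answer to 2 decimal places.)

The effective private return per unit is now 2.8 × 1.95 / 5 = 1.0920 > 1, so every player's dominant strategy flips to full contribution.
So the Nash equilibrium is full contribution by all 5; the group earns 2.8 × 1.95 × 45 = 245.70.

245.70 thousand dollars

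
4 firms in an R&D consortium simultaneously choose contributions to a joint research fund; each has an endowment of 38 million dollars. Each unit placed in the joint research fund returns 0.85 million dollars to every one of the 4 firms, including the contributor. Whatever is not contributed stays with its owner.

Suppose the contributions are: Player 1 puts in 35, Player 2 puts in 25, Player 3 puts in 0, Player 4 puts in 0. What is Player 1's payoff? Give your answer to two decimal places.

Total contributed: 35 + 25 + 0 + 0 = 60.
Each receives 0.85 × 60 = 51.00 from the joint research fund.
Player 1 keeps 38 − 35 = 3, so Player 1's payoff is 3 + 51.00 = 54.00.

54.00 million dollars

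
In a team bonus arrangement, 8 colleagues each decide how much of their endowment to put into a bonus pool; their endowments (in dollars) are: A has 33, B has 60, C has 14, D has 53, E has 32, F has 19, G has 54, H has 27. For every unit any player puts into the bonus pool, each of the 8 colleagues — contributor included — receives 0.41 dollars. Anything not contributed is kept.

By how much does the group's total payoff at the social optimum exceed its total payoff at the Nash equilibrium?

The private return per contributed unit is 0.41 < 1 for everyone, so the Nash equilibrium is zero contribution and the group total is Σ E_j = 33 + 60 + 14 + 53 + 32 + 19 + 54 + 27 = 292.
Each contributed unit returns 3.280 to the group, so the social optimum is full contribution by everyone: group total = 3.280 × 292 = 957.76.
Efficiency loss = (3.280 − 1) × 292 = 665.76.

665.76 dollars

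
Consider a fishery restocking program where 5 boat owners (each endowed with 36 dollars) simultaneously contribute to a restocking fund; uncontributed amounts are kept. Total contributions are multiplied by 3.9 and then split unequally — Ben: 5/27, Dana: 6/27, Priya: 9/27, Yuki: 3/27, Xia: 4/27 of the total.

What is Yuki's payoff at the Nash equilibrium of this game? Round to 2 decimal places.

51.60 dollars

A player with share s gets back 3.9·s per unit contributed, so full contribution is dominant for anyone with s > 1/3.9 = 0.2564 and zero contribution is dominant for anyone below.
The only share above 0.2564 is Priya's 9/27, contributing 36; the remaining 4 contribute 0. Total contributed: 36.
Yuki keeps 36 and receives 3.9 × 36 × 3/27 = 15.60 from the restocking fund, for a payoff of 51.60.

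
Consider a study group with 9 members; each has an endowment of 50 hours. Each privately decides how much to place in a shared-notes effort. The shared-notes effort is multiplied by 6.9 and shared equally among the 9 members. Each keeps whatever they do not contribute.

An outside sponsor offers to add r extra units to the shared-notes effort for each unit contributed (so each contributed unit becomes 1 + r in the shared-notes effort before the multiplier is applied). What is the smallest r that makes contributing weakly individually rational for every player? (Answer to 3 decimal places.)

0.304

With matching at rate r, one contributed unit becomes (1 + r) in the shared-notes effort and returns 6.9 × (1 + r) / 9 to the contributor.
Setting this equal to 1: 1 + r = 9/6.9 = 1.3043.
So the minimum matching rate is r = 1.3043 − 1 = 0.304.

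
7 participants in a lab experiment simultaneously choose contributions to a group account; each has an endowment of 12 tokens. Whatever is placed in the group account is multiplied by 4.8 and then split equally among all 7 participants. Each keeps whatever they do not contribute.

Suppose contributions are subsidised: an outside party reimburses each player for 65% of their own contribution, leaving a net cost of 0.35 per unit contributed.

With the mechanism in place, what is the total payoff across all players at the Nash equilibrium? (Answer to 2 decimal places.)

457.80 tokens

The effective private return per unit is now (4.8/7) / 0.35 = 1.9592 > 1, so every player's dominant strategy flips to full contribution.
So the Nash equilibrium is full contribution by all 7; the group earns 7 × (12 × 0.65 + 4.8 × 12) = 457.80.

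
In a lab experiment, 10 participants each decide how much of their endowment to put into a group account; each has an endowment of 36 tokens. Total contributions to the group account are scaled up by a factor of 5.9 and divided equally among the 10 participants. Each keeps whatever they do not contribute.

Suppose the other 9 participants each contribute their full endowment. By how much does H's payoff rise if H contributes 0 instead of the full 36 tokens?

Switching from a contribution of 36 to 0 lets H keep an extra 36 tokens, but lowers the group account by 36, which costs H their own share of that drop: 5.9/10 × 36 = 21.24.
Net gain = 36 − 21.24 = 14.76. The private return per contributed unit (0.5900) is below 1, so free-riding is indeed the best response regardless of what the others do.

14.76 tokens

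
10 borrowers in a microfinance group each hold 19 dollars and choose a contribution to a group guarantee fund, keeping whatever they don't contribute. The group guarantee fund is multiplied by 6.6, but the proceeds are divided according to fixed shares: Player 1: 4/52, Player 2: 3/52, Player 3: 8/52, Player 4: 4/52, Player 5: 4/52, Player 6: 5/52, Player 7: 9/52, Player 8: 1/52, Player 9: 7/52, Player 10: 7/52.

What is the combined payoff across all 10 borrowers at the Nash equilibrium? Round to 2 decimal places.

Each unit j contributes comes back to j as 6.6 × (j's share), so j prefers to contribute only if that share exceeds 1/6.6 = 0.1515; otherwise keeping the unit dominates.
Player 3 and Player 7 clear that bar, contributing 19 each; the remaining 8 contribute 0. Total contributed: 38.
The group guarantee fund pays out 6.6 × 38 = 250.80 in total (split across the unequal shares, but the aggregate is all that matters for the group sum).
The 8 free-riders keep 19 each, adding 152. Group total = 152 + 250.80 = 402.80.

402.80 dollars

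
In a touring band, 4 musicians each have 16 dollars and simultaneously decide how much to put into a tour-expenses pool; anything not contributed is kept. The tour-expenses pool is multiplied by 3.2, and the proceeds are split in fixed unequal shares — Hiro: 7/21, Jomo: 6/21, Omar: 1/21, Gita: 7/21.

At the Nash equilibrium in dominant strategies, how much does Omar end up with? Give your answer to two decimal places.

Player j's private return per contributed unit is 3.2 × (j's share). Contributing is weakly dominant for j when that share is at least 1/3.2 = 0.3125, and contributing 0 is dominant otherwise.
Hiro and Gita clear that bar, contributing 16 each; the remaining 2 contribute 0. Total contributed: 32.
Omar keeps 16 and receives 3.2 × 32 × 1/21 = 4.88 from the tour-expenses pool, for a payoff of 20.88.

20.88 dollars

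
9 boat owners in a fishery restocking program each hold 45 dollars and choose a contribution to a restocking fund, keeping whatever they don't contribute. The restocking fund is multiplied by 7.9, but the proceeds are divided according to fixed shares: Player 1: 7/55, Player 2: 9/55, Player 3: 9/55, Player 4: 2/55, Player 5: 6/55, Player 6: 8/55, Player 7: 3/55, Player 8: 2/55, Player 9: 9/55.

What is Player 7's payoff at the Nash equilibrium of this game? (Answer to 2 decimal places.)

For player j, contributing a unit is worthwhile iff 7.9 × (j's share) ≥ 1, i.e. iff j's share is at least 0.1266.
Player 1, Player 2, Player 3, Player 6 and Player 9 clear that bar, contributing 45 each; the remaining 4 contribute 0. Total contributed: 225.
Player 7 keeps 45 and receives 7.9 × 225 × 3/55 = 96.95 from the restocking fund, for a payoff of 141.95.

141.95 dollars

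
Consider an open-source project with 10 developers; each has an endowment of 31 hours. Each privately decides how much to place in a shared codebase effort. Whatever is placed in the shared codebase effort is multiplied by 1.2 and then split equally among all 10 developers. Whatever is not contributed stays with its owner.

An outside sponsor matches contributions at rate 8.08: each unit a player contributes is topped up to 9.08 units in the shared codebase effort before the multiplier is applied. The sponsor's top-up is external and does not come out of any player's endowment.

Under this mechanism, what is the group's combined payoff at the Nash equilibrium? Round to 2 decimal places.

The effective private return per unit is now 1.2 × 9.08 / 10 = 1.0896 > 1, so every player's dominant strategy flips to full contribution.
At the Nash equilibrium everyone contributes 31. Group total payoff = 1.2 × 9.08 × 310 = 3377.76.

3377.76 hours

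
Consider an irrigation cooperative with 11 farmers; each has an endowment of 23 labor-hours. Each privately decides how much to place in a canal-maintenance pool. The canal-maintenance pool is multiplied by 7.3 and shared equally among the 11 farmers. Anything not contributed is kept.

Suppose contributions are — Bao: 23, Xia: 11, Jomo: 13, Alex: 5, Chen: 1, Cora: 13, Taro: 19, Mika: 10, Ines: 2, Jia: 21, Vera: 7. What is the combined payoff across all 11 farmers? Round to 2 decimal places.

1040.50 labor-hours

Total contributed: 23 + 11 + 13 + 5 + 1 + 13 + 19 + 10 + 2 + 21 + 7 = 125; total kept: 11 × 23 − 125 = 128.
The canal-maintenance pool pays out 7.3 × 125 = 912.50 in aggregate.
Group total = 128 + 912.50 = 1040.50.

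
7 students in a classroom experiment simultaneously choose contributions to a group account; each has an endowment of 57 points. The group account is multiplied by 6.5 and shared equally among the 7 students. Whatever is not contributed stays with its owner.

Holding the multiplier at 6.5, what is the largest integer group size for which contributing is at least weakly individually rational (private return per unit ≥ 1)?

6

Private return per unit is 6.5/(group size), which is ≥ 1 whenever the group size is ≤ 6.5.
The largest such integer is 6.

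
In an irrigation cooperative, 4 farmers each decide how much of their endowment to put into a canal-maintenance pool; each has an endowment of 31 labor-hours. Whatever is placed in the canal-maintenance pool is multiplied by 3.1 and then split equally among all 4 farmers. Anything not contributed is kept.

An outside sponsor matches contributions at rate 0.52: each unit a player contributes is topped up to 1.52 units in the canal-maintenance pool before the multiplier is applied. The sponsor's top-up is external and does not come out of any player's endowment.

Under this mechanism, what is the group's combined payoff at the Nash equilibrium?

Under the mechanism each unit contributed yields 3.1 × 1.52 / 4 = 1.1780 back to its contributor per unit of net cost, which exceeds 1, making full contribution the dominant choice for everyone.
At the Nash equilibrium everyone contributes 31. Group total payoff = 3.1 × 1.52 × 124 = 584.29.

584.29 labor-hours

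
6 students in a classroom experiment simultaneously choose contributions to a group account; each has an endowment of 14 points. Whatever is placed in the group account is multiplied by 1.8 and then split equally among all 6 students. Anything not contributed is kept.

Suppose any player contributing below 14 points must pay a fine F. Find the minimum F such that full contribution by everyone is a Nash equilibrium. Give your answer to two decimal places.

9.80 points

Given the others contribute fully, the best deviation is to contribute 0 (any partial contribution still incurs the fine and gives up units whose private return 0.3000 is below 1).
Deviating from 14 to 0 saves 14 points but forfeits the deviator's share of the drop in the group account: 1.8/6 × 14 = 4.20.
So the deviation gain is 14 − 4.20 = 9.80, and the fine must be at least 9.80 points to wipe it out.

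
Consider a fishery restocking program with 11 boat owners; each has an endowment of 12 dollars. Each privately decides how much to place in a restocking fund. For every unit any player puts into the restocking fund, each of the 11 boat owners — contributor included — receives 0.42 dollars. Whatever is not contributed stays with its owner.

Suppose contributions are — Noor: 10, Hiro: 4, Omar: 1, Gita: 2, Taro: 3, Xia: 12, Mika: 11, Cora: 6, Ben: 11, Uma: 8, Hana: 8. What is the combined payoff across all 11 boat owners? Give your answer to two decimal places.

407.12 dollars

Total contributed: 10 + 4 + 1 + 2 + 3 + 12 + 11 + 6 + 11 + 8 + 8 = 76; total kept: 11 × 12 − 76 = 56.
The restocking fund pays out 0.42 × 11 × 76 = 351.12 in aggregate.
Group total = 56 + 351.12 = 407.12.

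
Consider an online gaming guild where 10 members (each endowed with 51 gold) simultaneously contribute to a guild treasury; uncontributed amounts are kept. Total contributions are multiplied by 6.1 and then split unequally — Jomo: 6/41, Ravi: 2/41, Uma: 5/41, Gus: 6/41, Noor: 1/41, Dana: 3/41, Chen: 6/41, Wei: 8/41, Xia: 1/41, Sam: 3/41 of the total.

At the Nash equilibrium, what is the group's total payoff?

Player j's private return per contributed unit is 6.1 × (j's share). Contributing is weakly dominant for j when that share is at least 1/6.1 = 0.1639, and contributing 0 is dominant otherwise.
Only Wei (8/41) clears that bar, contributing 51; the remaining 9 contribute 0. Total contributed: 51.
The guild treasury pays out 6.1 × 51 = 311.10 in total (split across the unequal shares, but the aggregate is all that matters for the group sum).
The 9 free-riders keep 51 each, adding 459. Group total = 459 + 311.10 = 770.10.

770.10 gold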